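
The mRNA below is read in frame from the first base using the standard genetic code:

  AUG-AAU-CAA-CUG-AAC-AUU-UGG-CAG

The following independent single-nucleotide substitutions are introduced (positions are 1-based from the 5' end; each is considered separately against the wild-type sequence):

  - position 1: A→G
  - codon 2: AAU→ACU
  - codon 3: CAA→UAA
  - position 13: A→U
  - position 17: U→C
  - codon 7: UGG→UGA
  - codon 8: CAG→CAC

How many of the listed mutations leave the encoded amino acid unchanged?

0

Codon 1: AUG (Met) → GUG (Val) — missense.
Codon 2: AAU (Asn) → ACU (Thr) — missense.
Codon 3: CAA (Gln) → UAA (Stop) — nonsense.
Codon 5: AAC (Asn) → UAC (Tyr) — missense.
Codon 6: AUU (Ile) → ACU (Thr) — missense.
Codon 7: UGG (Trp) → UGA (Stop) — nonsense.
Codon 8: CAG (Gln) → CAC (His) — missense.
Synonymous: 0 of 7.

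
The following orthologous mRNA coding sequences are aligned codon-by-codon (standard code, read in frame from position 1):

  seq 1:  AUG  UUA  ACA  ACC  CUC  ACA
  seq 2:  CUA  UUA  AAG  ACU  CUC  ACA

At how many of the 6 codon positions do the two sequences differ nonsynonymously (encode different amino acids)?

Codon 1: AUG Met / CUA Leu — nonsynonymous.
Codon 2: UUA Leu / UUA Leu — identical.
Codon 3: ACA Thr / AAG Lys — nonsynonymous.
Codon 4: ACC Thr / ACU Thr — synonymous.
Codon 5: CUC Leu / CUC Leu — identical.
Codon 6: ACA Thr / ACA Thr — identical.
Nonsynonymous differences: 2.

2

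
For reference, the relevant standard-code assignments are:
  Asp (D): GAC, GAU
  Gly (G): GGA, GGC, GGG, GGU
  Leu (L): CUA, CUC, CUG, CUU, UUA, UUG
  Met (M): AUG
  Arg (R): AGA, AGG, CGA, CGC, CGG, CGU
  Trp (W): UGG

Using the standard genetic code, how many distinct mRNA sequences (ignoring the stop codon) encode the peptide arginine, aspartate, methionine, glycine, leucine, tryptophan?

288

Arg: 6 codons.
Asp: 2 codons.
Met: 1 codon.
Gly: 4 codons.
Leu: 6 codons.
Trp: 1 codon.
6 × 2 × 1 × 4 × 6 × 1 = 288.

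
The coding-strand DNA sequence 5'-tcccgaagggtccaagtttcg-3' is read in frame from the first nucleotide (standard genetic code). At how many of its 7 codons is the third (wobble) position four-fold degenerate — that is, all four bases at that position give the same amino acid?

5

Codon 1 TCC (Ser): third position 4-fold.
Codon 2 CGA (Arg): third position 4-fold.
Codon 3 AGG (Arg): third position 2-fold.
Codon 4 GTC (Val): third position 4-fold.
Codon 5 CAA (Gln): third position 2-fold.
Codon 6 GTT (Val): third position 4-fold.
Codon 7 TCG (Ser): third position 4-fold.
Four-fold degenerate third positions: 5.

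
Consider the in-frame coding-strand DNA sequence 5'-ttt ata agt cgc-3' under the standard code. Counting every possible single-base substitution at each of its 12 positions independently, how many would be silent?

Codon 1 (TTT, Phe): 1 synonymous substitution.
Codon 2 (ATA, Ile): 2 synonymous substitutions.
Codon 3 (AGT, Ser): 1 synonymous substitution.
Codon 4 (CGC, Arg): 3 synonymous substitutions.
Total: 1 + 2 + 1 + 3 = 7.

7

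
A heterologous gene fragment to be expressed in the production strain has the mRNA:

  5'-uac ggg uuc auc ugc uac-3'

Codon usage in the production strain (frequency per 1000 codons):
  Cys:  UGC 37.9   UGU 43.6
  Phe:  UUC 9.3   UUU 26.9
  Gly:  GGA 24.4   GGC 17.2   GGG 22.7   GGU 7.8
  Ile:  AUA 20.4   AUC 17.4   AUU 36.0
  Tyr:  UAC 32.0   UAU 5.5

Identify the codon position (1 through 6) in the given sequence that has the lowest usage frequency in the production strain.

3

Codon 1 UAC (Tyr): 32.0 per 1000.
Codon 2 GGG (Gly): 22.7 per 1000.
Codon 3 UUC (Phe): 9.3 per 1000.
Codon 4 AUC (Ile): 17.4 per 1000.
Codon 5 UGC (Cys): 37.9 per 1000.
Codon 6 UAC (Tyr): 32.0 per 1000.
Lowest frequency is 9.3 at codon 3.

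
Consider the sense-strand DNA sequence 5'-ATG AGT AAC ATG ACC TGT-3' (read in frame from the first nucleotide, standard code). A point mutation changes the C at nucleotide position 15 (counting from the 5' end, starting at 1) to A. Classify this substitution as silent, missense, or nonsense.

Position 15 falls in codon 5: ACC → Thr.
After the substitution the codon is ACA → Thr.
Both encode Thr, so the change is synonymous.

silent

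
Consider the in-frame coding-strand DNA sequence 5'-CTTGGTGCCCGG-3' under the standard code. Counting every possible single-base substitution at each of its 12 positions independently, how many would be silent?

13

Codon 1 (CTT, Leu): 3 synonymous substitutions.
Codon 2 (GGT, Gly): 3 synonymous substitutions.
Codon 3 (GCC, Ala): 3 synonymous substitutions.
Codon 4 (CGG, Arg): 4 synonymous substitutions.
Total: 3 + 3 + 3 + 4 = 13.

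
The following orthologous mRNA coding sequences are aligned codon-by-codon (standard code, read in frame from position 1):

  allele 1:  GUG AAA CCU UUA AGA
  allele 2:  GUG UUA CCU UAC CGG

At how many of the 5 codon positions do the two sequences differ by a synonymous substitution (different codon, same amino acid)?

1

Codon 1: GUG Val / GUG Val — identical.
Codon 2: AAA Lys / UUA Leu — nonsynonymous.
Codon 3: CCU Pro / CCU Pro — identical.
Codon 4: UUA Leu / UAC Tyr — nonsynonymous.
Codon 5: AGA Arg / CGG Arg — synonymous.
Synonymous differences: 1.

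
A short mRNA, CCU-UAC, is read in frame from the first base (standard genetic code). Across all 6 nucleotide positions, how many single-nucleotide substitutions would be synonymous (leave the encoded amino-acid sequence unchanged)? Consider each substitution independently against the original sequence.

Codon 1 (CCU, Pro): 3 synonymous substitutions.
Codon 2 (UAC, Tyr): 1 synonymous substitution.
Total: 3 + 1 = 4.

4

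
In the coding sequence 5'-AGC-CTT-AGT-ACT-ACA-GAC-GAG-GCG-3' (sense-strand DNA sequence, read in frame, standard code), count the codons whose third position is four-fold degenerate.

Codon 1 AGC (Ser): third position 2-fold.
Codon 2 CTT (Leu): third position 4-fold.
Codon 3 AGT (Ser): third position 2-fold.
Codon 4 ACT (Thr): third position 4-fold.
Codon 5 ACA (Thr): third position 4-fold.
Codon 6 GAC (Asp): third position 2-fold.
Codon 7 GAG (Glu): third position 2-fold.
Codon 8 GCG (Ala): third position 4-fold.
Four-fold degenerate third positions: 4.

4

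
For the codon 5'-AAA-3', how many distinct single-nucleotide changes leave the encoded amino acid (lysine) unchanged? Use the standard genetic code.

Position 1: none → 0 synonymous.
Position 2: none → 0 synonymous.
Position 3: AAG → 1 synonymous.
Total: 0 + 0 + 1 = 1.

1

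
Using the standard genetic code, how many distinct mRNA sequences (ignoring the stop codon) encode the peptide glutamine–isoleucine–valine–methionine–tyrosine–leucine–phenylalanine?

Gln: 2 codons.
Ile: 3 codons.
Val: 4 codons.
Met: 1 codon.
Tyr: 2 codons.
Leu: 6 codons.
Phe: 2 codons.
2 × 3 × 4 × 1 × 2 × 6 × 2 = 576.

576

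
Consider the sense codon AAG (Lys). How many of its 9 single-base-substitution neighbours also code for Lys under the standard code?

Position 1: none → 0 synonymous.
Position 2: none → 0 synonymous.
Position 3: AAA → 1 synonymous.
Total: 0 + 0 + 1 = 1.

1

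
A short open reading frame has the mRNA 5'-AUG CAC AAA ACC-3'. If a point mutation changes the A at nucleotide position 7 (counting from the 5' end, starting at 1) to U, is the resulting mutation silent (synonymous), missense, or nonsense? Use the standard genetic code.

Position 7 falls in codon 3: AAA → Lys.
After the substitution the codon is UAA → Stop.
The new codon is a stop codon, so this is a nonsense mutation.

nonsense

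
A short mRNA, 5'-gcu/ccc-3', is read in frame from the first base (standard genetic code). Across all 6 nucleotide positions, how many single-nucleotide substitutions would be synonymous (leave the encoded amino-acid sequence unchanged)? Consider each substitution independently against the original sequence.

6

Codon 1 (GCU, Ala): 3 synonymous substitutions.
Codon 2 (CCC, Pro): 3 synonymous substitutions.
Total: 3 + 3 = 6.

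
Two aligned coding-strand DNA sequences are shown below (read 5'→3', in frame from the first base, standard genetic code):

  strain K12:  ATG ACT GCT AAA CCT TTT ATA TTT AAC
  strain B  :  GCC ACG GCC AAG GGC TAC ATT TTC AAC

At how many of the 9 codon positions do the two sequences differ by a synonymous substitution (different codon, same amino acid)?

5

Codon 1: ATG Met / GCC Ala — nonsynonymous.
Codon 2: ACT Thr / ACG Thr — synonymous.
Codon 3: GCT Ala / GCC Ala — synonymous.
Codon 4: AAA Lys / AAG Lys — synonymous.
Codon 5: CCT Pro / GGC Gly — nonsynonymous.
Codon 6: TTT Phe / TAC Tyr — nonsynonymous.
Codon 7: ATA Ile / ATT Ile — synonymous.
Codon 8: TTT Phe / TTC Phe — synonymous.
Codon 9: AAC Asn / AAC Asn — identical.
Synonymous differences: 5.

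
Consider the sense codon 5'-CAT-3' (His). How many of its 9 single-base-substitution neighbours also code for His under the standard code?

Position 1: none → 0 synonymous.
Position 2: none → 0 synonymous.
Position 3: CAC → 1 synonymous.
Total: 0 + 0 + 1 = 1.

1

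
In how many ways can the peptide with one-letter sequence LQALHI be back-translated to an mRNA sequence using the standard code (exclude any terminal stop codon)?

1728

Leu: 6 codons.
Gln: 2 codons.
Ala: 4 codons.
Leu: 6 codons.
His: 2 codons.
Ile: 3 codons.
6 × 2 × 4 × 6 × 2 × 3 = 1728.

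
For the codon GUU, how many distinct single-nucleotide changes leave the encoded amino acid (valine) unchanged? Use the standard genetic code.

3

Position 1: none → 0 synonymous.
Position 2: none → 0 synonymous.
Position 3: GUC, GUA, GUG → 3 synonymous.
Total: 0 + 0 + 3 = 3.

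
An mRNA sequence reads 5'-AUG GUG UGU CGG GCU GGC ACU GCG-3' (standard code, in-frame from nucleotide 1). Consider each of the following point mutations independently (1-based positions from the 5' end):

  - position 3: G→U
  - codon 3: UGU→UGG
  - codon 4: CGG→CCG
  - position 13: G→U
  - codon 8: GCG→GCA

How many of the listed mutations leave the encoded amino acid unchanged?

Codon 1: AUG (Met) → AUU (Ile) — missense.
Codon 3: UGU (Cys) → UGG (Trp) — missense.
Codon 4: CGG (Arg) → CCG (Pro) — missense.
Codon 5: GCU (Ala) → UCU (Ser) — missense.
Codon 8: GCG (Ala) → GCA (Ala) — synonymous.
Synonymous: 1 of 5.

1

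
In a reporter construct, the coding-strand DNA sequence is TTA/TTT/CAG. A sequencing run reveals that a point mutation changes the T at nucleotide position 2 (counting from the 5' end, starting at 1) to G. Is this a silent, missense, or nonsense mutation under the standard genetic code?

Position 2 falls in codon 1: TTA → Leu.
After the substitution the codon is TGA → Stop.
The new codon is a stop codon, so this is a nonsense mutation.

nonsense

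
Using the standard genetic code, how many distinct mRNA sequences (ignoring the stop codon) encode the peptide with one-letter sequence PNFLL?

576

Pro: 4 codons.
Asn: 2 codons.
Phe: 2 codons.
Leu: 6 codons.
Leu: 6 codons.
4 × 2 × 2 × 6 × 6 = 576.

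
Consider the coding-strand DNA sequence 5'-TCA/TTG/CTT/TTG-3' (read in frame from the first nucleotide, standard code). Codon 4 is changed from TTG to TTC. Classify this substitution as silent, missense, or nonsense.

Position 12 falls in codon 4: TTG → Leu.
After the substitution the codon is TTC → Phe.
Leu ≠ Phe, so this is a missense mutation.

missense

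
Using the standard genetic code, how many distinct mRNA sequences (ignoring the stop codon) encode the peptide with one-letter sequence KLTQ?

Lys: 2 codons.
Leu: 6 codons.
Thr: 4 codons.
Gln: 2 codons.
2 × 6 × 4 × 2 = 96.

96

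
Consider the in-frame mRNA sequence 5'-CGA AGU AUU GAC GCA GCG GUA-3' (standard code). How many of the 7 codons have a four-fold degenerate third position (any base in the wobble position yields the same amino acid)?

Codon 1 CGA (Arg): third position 4-fold.
Codon 2 AGU (Ser): third position 2-fold.
Codon 3 AUU (Ile): third position 3-fold.
Codon 4 GAC (Asp): third position 2-fold.
Codon 5 GCA (Ala): third position 4-fold.
Codon 6 GCG (Ala): third position 4-fold.
Codon 7 GUA (Val): third position 4-fold.
Four-fold degenerate third positions: 4.

4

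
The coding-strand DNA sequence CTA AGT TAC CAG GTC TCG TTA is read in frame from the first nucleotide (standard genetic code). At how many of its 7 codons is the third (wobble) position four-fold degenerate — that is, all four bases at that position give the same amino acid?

3

Codon 1 CTA (Leu): third position 4-fold.
Codon 2 AGT (Ser): third position 2-fold.
Codon 3 TAC (Tyr): third position 2-fold.
Codon 4 CAG (Gln): third position 2-fold.
Codon 5 GTC (Val): third position 4-fold.
Codon 6 TCG (Ser): third position 4-fold.
Codon 7 TTA (Leu): third position 2-fold.
Four-fold degenerate third positions: 3.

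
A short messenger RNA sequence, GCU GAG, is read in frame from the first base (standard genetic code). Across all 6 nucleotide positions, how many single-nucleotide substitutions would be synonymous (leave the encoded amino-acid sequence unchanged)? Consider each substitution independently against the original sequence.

Codon 1 (GCU, Ala): 3 synonymous substitutions.
Codon 2 (GAG, Glu): 1 synonymous substitution.
Total: 3 + 1 = 4.

4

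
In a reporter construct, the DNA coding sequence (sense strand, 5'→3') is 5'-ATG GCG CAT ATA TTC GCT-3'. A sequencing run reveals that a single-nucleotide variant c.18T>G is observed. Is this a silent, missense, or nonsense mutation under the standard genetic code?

silent

Position 18 falls in codon 6: GCT → Ala.
After the substitution the codon is GCG → Ala.
Both encode Ala, so the change is synonymous.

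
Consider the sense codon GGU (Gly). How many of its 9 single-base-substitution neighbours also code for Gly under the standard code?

3

Position 1: none → 0 synonymous.
Position 2: none → 0 synonymous.
Position 3: GGC, GGA, GGG → 3 synonymous.
Total: 0 + 0 + 3 = 3.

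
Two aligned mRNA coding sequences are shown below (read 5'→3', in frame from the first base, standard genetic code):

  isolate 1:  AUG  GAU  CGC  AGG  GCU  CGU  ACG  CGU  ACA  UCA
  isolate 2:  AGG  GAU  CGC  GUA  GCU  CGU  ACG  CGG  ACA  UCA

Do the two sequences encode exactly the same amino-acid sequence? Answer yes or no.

no

Codon 1: AUG Met / AGG Arg — nonsynonymous.
Codon 2: GAU Asp / GAU Asp — identical.
Codon 3: CGC Arg / CGC Arg — identical.
Codon 4: AGG Arg / GUA Val — nonsynonymous.
Codon 5: GCU Ala / GCU Ala — identical.
Codon 6: CGU Arg / CGU Arg — identical.
Codon 7: ACG Thr / ACG Thr — identical.
Codon 8: CGU Arg / CGG Arg — synonymous.
Codon 9: ACA Thr / ACA Thr — identical.
Codon 10: UCA Ser / UCA Ser — identical.
Nonsynonymous differences: 2 → different protein.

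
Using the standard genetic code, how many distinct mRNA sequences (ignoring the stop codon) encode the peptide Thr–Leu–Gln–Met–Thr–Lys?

Thr: 4 codons.
Leu: 6 codons.
Gln: 2 codons.
Met: 1 codon.
Thr: 4 codons.
Lys: 2 codons.
4 × 6 × 2 × 1 × 4 × 2 = 384.

384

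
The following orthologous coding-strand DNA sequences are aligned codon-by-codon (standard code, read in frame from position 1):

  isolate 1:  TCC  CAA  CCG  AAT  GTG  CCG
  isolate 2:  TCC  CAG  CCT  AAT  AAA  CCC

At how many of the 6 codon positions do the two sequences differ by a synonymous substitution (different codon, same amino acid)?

3

Codon 1: TCC Ser / TCC Ser — identical.
Codon 2: CAA Gln / CAG Gln — synonymous.
Codon 3: CCG Pro / CCT Pro — synonymous.
Codon 4: AAT Asn / AAT Asn — identical.
Codon 5: GTG Val / AAA Lys — nonsynonymous.
Codon 6: CCG Pro / CCC Pro — synonymous.
Synonymous differences: 3.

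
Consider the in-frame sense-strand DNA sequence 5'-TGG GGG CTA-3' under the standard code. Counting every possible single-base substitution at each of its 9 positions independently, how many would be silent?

Codon 1 (TGG, Trp): 0 synonymous substitutions.
Codon 2 (GGG, Gly): 3 synonymous substitutions.
Codon 3 (CTA, Leu): 4 synonymous substitutions.
Total: 0 + 3 + 4 = 7.

7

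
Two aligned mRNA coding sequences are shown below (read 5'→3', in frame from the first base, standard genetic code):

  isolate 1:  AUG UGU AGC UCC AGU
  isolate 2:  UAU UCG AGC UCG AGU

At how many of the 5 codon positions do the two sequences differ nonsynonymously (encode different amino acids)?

2

Codon 1: AUG Met / UAU Tyr — nonsynonymous.
Codon 2: UGU Cys / UCG Ser — nonsynonymous.
Codon 3: AGC Ser / AGC Ser — identical.
Codon 4: UCC Ser / UCG Ser — synonymous.
Codon 5: AGU Ser / AGU Ser — identical.
Nonsynonymous differences: 2.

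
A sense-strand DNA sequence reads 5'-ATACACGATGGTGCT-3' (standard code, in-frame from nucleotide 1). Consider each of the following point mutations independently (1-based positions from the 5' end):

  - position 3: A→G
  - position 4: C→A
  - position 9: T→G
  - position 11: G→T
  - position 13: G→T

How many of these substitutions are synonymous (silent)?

0

Codon 1: ATA (Ile) → ATG (Met) — missense.
Codon 2: CAC (His) → AAC (Asn) — missense.
Codon 3: GAT (Asp) → GAG (Glu) — missense.
Codon 4: GGT (Gly) → GTT (Val) — missense.
Codon 5: GCT (Ala) → TCT (Ser) — missense.
Synonymous: 0 of 5.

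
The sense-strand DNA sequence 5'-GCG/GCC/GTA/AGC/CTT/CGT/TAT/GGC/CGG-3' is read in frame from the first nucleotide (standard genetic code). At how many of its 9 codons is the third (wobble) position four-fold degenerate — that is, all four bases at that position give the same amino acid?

7

Codon 1 GCG (Ala): third position 4-fold.
Codon 2 GCC (Ala): third position 4-fold.
Codon 3 GTA (Val): third position 4-fold.
Codon 4 AGC (Ser): third position 2-fold.
Codon 5 CTT (Leu): third position 4-fold.
Codon 6 CGT (Arg): third position 4-fold.
Codon 7 TAT (Tyr): third position 2-fold.
Codon 8 GGC (Gly): third position 4-fold.
Codon 9 CGG (Arg): third position 4-fold.
Four-fold degenerate third positions: 7.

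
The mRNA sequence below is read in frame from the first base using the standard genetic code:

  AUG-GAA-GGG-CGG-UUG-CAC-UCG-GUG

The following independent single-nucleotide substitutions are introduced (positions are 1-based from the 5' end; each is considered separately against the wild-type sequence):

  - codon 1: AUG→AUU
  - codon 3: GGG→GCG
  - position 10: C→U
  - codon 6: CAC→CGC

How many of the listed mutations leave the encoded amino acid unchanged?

Codon 1: AUG (Met) → AUU (Ile) — missense.
Codon 3: GGG (Gly) → GCG (Ala) — missense.
Codon 4: CGG (Arg) → UGG (Trp) — missense.
Codon 6: CAC (His) → CGC (Arg) — missense.
Synonymous: 0 of 4.

0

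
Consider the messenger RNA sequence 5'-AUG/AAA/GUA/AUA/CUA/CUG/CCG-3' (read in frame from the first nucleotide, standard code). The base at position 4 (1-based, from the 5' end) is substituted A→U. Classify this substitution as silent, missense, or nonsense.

nonsense

Position 4 falls in codon 2: AAA → Lys.
After the substitution the codon is UAA → Stop.
The new codon is a stop codon, so this is a nonsense mutation.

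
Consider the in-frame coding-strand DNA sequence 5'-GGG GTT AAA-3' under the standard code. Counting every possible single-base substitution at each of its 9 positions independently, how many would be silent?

Codon 1 (GGG, Gly): 3 synonymous substitutions.
Codon 2 (GTT, Val): 3 synonymous substitutions.
Codon 3 (AAA, Lys): 1 synonymous substitution.
Total: 3 + 3 + 1 = 7.

7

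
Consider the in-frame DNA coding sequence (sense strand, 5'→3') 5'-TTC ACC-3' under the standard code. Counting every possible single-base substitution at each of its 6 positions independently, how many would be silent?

4

Codon 1 (TTC, Phe): 1 synonymous substitution.
Codon 2 (ACC, Thr): 3 synonymous substitutions.
Total: 1 + 3 = 4.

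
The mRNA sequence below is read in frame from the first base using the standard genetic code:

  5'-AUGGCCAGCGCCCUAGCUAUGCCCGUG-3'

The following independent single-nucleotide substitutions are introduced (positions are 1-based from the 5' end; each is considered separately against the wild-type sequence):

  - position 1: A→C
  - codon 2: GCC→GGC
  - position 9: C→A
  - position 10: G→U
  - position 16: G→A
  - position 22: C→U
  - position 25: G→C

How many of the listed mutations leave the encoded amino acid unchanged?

0

Codon 1: AUG (Met) → CUG (Leu) — missense.
Codon 2: GCC (Ala) → GGC (Gly) — missense.
Codon 3: AGC (Ser) → AGA (Arg) — missense.
Codon 4: GCC (Ala) → UCC (Ser) — missense.
Codon 6: GCU (Ala) → ACU (Thr) — missense.
Codon 8: CCC (Pro) → UCC (Ser) — missense.
Codon 9: GUG (Val) → CUG (Leu) — missense.
Synonymous: 0 of 7.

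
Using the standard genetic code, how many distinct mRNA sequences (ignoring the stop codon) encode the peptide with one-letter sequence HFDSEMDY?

His: 2 codons.
Phe: 2 codons.
Asp: 2 codons.
Ser: 6 codons.
Glu: 2 codons.
Met: 1 codon.
Asp: 2 codons.
Tyr: 2 codons.
2 × 2 × 2 × 6 × 2 × 1 × 2 × 2 = 384.

384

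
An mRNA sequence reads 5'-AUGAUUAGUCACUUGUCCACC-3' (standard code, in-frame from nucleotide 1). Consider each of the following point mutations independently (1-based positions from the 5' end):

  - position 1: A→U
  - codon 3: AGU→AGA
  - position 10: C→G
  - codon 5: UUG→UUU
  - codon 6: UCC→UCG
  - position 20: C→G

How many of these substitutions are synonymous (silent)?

1

Codon 1: AUG (Met) → UUG (Leu) — missense.
Codon 3: AGU (Ser) → AGA (Arg) — missense.
Codon 4: CAC (His) → GAC (Asp) — missense.
Codon 5: UUG (Leu) → UUU (Phe) — missense.
Codon 6: UCC (Ser) → UCG (Ser) — synonymous.
Codon 7: ACC (Thr) → AGC (Ser) — missense.
Synonymous: 1 of 6.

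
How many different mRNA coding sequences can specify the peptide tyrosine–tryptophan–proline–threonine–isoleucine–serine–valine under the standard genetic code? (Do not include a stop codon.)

Tyr: 2 codons.
Trp: 1 codon.
Pro: 4 codons.
Thr: 4 codons.
Ile: 3 codons.
Ser: 6 codons.
Val: 4 codons.
2 × 1 × 4 × 4 × 3 × 6 × 4 = 2304.

2304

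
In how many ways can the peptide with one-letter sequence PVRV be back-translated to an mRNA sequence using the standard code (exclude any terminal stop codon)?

384

Pro: 4 codons.
Val: 4 codons.
Arg: 6 codons.
Val: 4 codons.
4 × 4 × 6 × 4 = 384.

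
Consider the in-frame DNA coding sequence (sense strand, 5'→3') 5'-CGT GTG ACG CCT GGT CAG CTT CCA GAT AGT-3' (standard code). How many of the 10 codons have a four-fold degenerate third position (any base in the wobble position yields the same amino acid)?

Codon 1 CGT (Arg): third position 4-fold.
Codon 2 GTG (Val): third position 4-fold.
Codon 3 ACG (Thr): third position 4-fold.
Codon 4 CCT (Pro): third position 4-fold.
Codon 5 GGT (Gly): third position 4-fold.
Codon 6 CAG (Gln): third position 2-fold.
Codon 7 CTT (Leu): third position 4-fold.
Codon 8 CCA (Pro): third position 4-fold.
Codon 9 GAT (Asp): third position 2-fold.
Codon 10 AGT (Ser): third position 2-fold.
Four-fold degenerate third positions: 7.

7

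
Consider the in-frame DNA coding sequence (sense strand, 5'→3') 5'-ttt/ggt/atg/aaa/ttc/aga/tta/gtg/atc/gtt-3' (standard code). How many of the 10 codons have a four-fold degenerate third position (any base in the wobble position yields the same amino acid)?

Codon 1 TTT (Phe): third position 2-fold.
Codon 2 GGT (Gly): third position 4-fold.
Codon 3 ATG (Met): third position 1-fold.
Codon 4 AAA (Lys): third position 2-fold.
Codon 5 TTC (Phe): third position 2-fold.
Codon 6 AGA (Arg): third position 2-fold.
Codon 7 TTA (Leu): third position 2-fold.
Codon 8 GTG (Val): third position 4-fold.
Codon 9 ATC (Ile): third position 3-fold.
Codon 10 GTT (Val): third position 4-fold.
Four-fold degenerate third positions: 3.

3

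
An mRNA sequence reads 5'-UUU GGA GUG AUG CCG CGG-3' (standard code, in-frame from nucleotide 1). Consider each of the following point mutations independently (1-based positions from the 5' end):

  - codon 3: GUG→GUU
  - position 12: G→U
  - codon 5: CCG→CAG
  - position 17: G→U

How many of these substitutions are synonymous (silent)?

1

Codon 3: GUG (Val) → GUU (Val) — synonymous.
Codon 4: AUG (Met) → AUU (Ile) — missense.
Codon 5: CCG (Pro) → CAG (Gln) — missense.
Codon 6: CGG (Arg) → CUG (Leu) — missense.
Synonymous: 1 of 4.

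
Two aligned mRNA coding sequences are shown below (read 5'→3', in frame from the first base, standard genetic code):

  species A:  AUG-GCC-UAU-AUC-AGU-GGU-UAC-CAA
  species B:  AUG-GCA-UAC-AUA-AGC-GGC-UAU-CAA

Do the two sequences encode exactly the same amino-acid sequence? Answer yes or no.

Codon 1: AUG Met / AUG Met — identical.
Codon 2: GCC Ala / GCA Ala — synonymous.
Codon 3: UAU Tyr / UAC Tyr — synonymous.
Codon 4: AUC Ile / AUA Ile — synonymous.
Codon 5: AGU Ser / AGC Ser — synonymous.
Codon 6: GGU Gly / GGC Gly — synonymous.
Codon 7: UAC Tyr / UAU Tyr — synonymous.
Codon 8: CAA Gln / CAA Gln — identical.
Nonsynonymous differences: 0 → same protein.

yes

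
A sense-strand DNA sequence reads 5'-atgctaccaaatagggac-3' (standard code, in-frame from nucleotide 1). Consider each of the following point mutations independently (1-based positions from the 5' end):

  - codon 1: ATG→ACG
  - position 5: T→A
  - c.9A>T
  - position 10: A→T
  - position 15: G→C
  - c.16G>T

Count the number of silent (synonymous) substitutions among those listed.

Codon 1: ATG (Met) → ACG (Thr) — missense.
Codon 2: CTA (Leu) → CAA (Gln) — missense.
Codon 3: CCA (Pro) → CCT (Pro) — synonymous.
Codon 4: AAT (Asn) → TAT (Tyr) — missense.
Codon 5: AGG (Arg) → AGC (Ser) — missense.
Codon 6: GAC (Asp) → TAC (Tyr) — missense.
Synonymous: 1 of 6.

1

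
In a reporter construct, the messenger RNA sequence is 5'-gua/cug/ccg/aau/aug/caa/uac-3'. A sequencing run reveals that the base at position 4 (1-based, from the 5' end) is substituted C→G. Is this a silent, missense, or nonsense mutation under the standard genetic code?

missense

Position 4 falls in codon 2: CUG → Leu.
After the substitution the codon is GUG → Val.
Leu ≠ Val, so this is a missense mutation.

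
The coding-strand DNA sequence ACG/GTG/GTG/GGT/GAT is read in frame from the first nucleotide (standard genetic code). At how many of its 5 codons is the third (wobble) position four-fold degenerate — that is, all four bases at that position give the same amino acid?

Codon 1 ACG (Thr): third position 4-fold.
Codon 2 GTG (Val): third position 4-fold.
Codon 3 GTG (Val): third position 4-fold.
Codon 4 GGT (Gly): third position 4-fold.
Codon 5 GAT (Asp): third position 2-fold.
Four-fold degenerate third positions: 4.

4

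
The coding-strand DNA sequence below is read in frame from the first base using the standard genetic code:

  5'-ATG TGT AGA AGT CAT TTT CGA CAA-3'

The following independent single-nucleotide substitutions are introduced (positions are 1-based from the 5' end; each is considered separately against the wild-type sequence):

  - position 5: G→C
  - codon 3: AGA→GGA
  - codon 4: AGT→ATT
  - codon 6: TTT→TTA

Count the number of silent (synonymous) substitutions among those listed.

0

Codon 2: TGT (Cys) → TCT (Ser) — missense.
Codon 3: AGA (Arg) → GGA (Gly) — missense.
Codon 4: AGT (Ser) → ATT (Ile) — missense.
Codon 6: TTT (Phe) → TTA (Leu) — missense.
Synonymous: 0 of 4.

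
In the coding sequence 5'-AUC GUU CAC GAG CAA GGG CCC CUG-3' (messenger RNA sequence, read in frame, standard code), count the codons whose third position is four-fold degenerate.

Codon 1 AUC (Ile): third position 3-fold.
Codon 2 GUU (Val): third position 4-fold.
Codon 3 CAC (His): third position 2-fold.
Codon 4 GAG (Glu): third position 2-fold.
Codon 5 CAA (Gln): third position 2-fold.
Codon 6 GGG (Gly): third position 4-fold.
Codon 7 CCC (Pro): third position 4-fold.
Codon 8 CUG (Leu): third position 4-fold.
Four-fold degenerate third positions: 4.

4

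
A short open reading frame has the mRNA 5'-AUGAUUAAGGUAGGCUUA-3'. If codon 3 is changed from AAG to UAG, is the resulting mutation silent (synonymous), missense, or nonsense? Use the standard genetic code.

nonsense

Position 7 falls in codon 3: AAG → Lys.
After the substitution the codon is UAG → Stop.
The new codon is a stop codon, so this is a nonsense mutation.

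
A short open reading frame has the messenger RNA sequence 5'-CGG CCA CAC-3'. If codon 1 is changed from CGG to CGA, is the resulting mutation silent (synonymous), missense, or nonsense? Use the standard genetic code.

Position 3 falls in codon 1: CGG → Arg.
After the substitution the codon is CGA → Arg.
Both encode Arg, so the change is synonymous.

silent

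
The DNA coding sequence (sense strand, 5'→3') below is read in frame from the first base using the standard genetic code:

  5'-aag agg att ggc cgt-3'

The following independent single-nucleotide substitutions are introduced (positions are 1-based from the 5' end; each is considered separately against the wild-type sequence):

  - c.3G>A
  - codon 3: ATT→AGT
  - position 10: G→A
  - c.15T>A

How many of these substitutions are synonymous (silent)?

Codon 1: AAG (Lys) → AAA (Lys) — synonymous.
Codon 3: ATT (Ile) → AGT (Ser) — missense.
Codon 4: GGC (Gly) → AGC (Ser) — missense.
Codon 5: CGT (Arg) → CGA (Arg) — synonymous.
Synonymous: 2 of 4.

2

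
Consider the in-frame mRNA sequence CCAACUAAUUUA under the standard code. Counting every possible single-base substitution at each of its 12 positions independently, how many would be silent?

9

Codon 1 (CCA, Pro): 3 synonymous substitutions.
Codon 2 (ACU, Thr): 3 synonymous substitutions.
Codon 3 (AAU, Asn): 1 synonymous substitution.
Codon 4 (UUA, Leu): 2 synonymous substitutions.
Total: 3 + 3 + 1 + 2 = 9.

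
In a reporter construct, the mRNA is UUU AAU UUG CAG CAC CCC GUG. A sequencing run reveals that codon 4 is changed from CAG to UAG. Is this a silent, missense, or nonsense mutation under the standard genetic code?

Position 10 falls in codon 4: CAG → Gln.
After the substitution the codon is UAG → Stop.
The new codon is a stop codon, so this is a nonsense mutation.

nonsense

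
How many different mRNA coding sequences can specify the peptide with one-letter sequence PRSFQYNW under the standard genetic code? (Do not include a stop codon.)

Pro: 4 codons.
Arg: 6 codons.
Ser: 6 codons.
Phe: 2 codons.
Gln: 2 codons.
Tyr: 2 codons.
Asn: 2 codons.
Trp: 1 codon.
4 × 6 × 6 × 2 × 2 × 2 × 2 × 1 = 2304.

2304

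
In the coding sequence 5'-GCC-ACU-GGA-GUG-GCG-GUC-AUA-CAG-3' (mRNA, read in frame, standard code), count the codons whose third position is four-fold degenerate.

6

Codon 1 GCC (Ala): third position 4-fold.
Codon 2 ACU (Thr): third position 4-fold.
Codon 3 GGA (Gly): third position 4-fold.
Codon 4 GUG (Val): third position 4-fold.
Codon 5 GCG (Ala): third position 4-fold.
Codon 6 GUC (Val): third position 4-fold.
Codon 7 AUA (Ile): third position 3-fold.
Codon 8 CAG (Gln): third position 2-fold.
Four-fold degenerate third positions: 6.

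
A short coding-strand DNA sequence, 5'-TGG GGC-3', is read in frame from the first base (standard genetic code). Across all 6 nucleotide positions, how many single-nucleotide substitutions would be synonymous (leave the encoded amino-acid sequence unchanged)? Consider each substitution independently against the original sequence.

3

Codon 1 (TGG, Trp): 0 synonymous substitutions.
Codon 2 (GGC, Gly): 3 synonymous substitutions.
Total: 0 + 3 = 3.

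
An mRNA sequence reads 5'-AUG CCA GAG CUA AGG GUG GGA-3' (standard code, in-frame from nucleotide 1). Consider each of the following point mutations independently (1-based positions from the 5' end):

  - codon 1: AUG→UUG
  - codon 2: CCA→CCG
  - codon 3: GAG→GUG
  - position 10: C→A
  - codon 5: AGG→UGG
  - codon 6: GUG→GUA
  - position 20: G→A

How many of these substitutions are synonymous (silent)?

2

Codon 1: AUG (Met) → UUG (Leu) — missense.
Codon 2: CCA (Pro) → CCG (Pro) — synonymous.
Codon 3: GAG (Glu) → GUG (Val) — missense.
Codon 4: CUA (Leu) → AUA (Ile) — missense.
Codon 5: AGG (Arg) → UGG (Trp) — missense.
Codon 6: GUG (Val) → GUA (Val) — synonymous.
Codon 7: GGA (Gly) → GAA (Glu) — missense.
Synonymous: 2 of 7.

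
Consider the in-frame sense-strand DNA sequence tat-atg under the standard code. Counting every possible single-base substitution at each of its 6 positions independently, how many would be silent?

1

Codon 1 (TAT, Tyr): 1 synonymous substitution.
Codon 2 (ATG, Met): 0 synonymous substitutions.
Total: 1 + 0 = 1.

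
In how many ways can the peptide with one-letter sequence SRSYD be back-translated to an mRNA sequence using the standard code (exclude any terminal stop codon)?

Ser: 6 codons.
Arg: 6 codons.
Ser: 6 codons.
Tyr: 2 codons.
Asp: 2 codons.
6 × 6 × 6 × 2 × 2 = 864.

864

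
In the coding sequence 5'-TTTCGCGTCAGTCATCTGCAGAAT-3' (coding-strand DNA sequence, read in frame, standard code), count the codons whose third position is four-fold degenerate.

3

Codon 1 TTT (Phe): third position 2-fold.
Codon 2 CGC (Arg): third position 4-fold.
Codon 3 GTC (Val): third position 4-fold.
Codon 4 AGT (Ser): third position 2-fold.
Codon 5 CAT (His): third position 2-fold.
Codon 6 CTG (Leu): third position 4-fold.
Codon 7 CAG (Gln): third position 2-fold.
Codon 8 AAT (Asn): third position 2-fold.
Four-fold degenerate third positions: 3.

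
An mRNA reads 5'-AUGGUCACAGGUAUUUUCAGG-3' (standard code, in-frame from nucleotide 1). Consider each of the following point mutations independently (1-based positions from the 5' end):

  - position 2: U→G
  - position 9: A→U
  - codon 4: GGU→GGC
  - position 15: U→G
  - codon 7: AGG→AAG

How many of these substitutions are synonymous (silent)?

2

Codon 1: AUG (Met) → AGG (Arg) — missense.
Codon 3: ACA (Thr) → ACU (Thr) — synonymous.
Codon 4: GGU (Gly) → GGC (Gly) — synonymous.
Codon 5: AUU (Ile) → AUG (Met) — missense.
Codon 7: AGG (Arg) → AAG (Lys) — missense.
Synonymous: 2 of 5.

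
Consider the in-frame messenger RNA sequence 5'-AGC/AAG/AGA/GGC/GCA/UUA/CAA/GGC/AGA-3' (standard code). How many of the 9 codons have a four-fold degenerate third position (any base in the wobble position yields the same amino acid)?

3

Codon 1 AGC (Ser): third position 2-fold.
Codon 2 AAG (Lys): third position 2-fold.
Codon 3 AGA (Arg): third position 2-fold.
Codon 4 GGC (Gly): third position 4-fold.
Codon 5 GCA (Ala): third position 4-fold.
Codon 6 UUA (Leu): third position 2-fold.
Codon 7 CAA (Gln): third position 2-fold.
Codon 8 GGC (Gly): third position 4-fold.
Codon 9 AGA (Arg): third position 2-fold.
Four-fold degenerate third positions: 3.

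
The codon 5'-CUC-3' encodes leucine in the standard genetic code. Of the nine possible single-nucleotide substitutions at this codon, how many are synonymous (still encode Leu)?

3

Position 1: none → 0 synonymous.
Position 2: none → 0 synonymous.
Position 3: CUU, CUA, CUG → 3 synonymous.
Total: 0 + 0 + 3 = 3.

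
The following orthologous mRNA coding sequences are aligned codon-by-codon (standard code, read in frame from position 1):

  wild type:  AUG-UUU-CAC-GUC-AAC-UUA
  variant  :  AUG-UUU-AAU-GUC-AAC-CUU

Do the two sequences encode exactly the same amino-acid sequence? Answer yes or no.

Codon 1: AUG Met / AUG Met — identical.
Codon 2: UUU Phe / UUU Phe — identical.
Codon 3: CAC His / AAU Asn — nonsynonymous.
Codon 4: GUC Val / GUC Val — identical.
Codon 5: AAC Asn / AAC Asn — identical.
Codon 6: UUA Leu / CUU Leu — synonymous.
Nonsynonymous differences: 1 → different protein.

no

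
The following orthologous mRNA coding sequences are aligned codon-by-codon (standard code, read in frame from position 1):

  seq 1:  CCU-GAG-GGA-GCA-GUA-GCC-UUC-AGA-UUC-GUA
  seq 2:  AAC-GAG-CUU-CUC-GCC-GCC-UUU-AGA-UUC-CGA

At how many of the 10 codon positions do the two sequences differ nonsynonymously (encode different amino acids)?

5

Codon 1: CCU Pro / AAC Asn — nonsynonymous.
Codon 2: GAG Glu / GAG Glu — identical.
Codon 3: GGA Gly / CUU Leu — nonsynonymous.
Codon 4: GCA Ala / CUC Leu — nonsynonymous.
Codon 5: GUA Val / GCC Ala — nonsynonymous.
Codon 6: GCC Ala / GCC Ala — identical.
Codon 7: UUC Phe / UUU Phe — synonymous.
Codon 8: AGA Arg / AGA Arg — identical.
Codon 9: UUC Phe / UUC Phe — identical.
Codon 10: GUA Val / CGA Arg — nonsynonymous.
Nonsynonymous differences: 5.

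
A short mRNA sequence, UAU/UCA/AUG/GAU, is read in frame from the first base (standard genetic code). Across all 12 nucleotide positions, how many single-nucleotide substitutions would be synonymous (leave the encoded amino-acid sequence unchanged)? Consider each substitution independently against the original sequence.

Codon 1 (UAU, Tyr): 1 synonymous substitution.
Codon 2 (UCA, Ser): 3 synonymous substitutions.
Codon 3 (AUG, Met): 0 synonymous substitutions.
Codon 4 (GAU, Asp): 1 synonymous substitution.
Total: 1 + 3 + 0 + 1 = 5.

5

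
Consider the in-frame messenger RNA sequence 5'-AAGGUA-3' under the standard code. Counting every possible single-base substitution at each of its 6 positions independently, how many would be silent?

Codon 1 (AAG, Lys): 1 synonymous substitution.
Codon 2 (GUA, Val): 3 synonymous substitutions.
Total: 1 + 3 = 4.

4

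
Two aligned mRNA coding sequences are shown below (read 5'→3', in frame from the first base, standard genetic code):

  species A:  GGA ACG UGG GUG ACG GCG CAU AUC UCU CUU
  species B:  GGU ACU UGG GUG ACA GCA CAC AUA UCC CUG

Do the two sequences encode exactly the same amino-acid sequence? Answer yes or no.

Codon 1: GGA Gly / GGU Gly — synonymous.
Codon 2: ACG Thr / ACU Thr — synonymous.
Codon 3: UGG Trp / UGG Trp — identical.
Codon 4: GUG Val / GUG Val — identical.
Codon 5: ACG Thr / ACA Thr — synonymous.
Codon 6: GCG Ala / GCA Ala — synonymous.
Codon 7: CAU His / CAC His — synonymous.
Codon 8: AUC Ile / AUA Ile — synonymous.
Codon 9: UCU Ser / UCC Ser — synonymous.
Codon 10: CUU Leu / CUG Leu — synonymous.
Nonsynonymous differences: 0 → same protein.

yes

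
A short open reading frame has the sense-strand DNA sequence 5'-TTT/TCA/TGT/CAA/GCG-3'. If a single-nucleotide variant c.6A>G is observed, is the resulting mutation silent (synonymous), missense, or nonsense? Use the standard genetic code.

Position 6 falls in codon 2: TCA → Ser.
After the substitution the codon is TCG → Ser.
Both encode Ser, so the change is synonymous.

silent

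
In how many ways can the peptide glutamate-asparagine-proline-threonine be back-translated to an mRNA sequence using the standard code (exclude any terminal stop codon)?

Glu: 2 codons.
Asn: 2 codons.
Pro: 4 codons.
Thr: 4 codons.
2 × 2 × 4 × 4 = 64.

64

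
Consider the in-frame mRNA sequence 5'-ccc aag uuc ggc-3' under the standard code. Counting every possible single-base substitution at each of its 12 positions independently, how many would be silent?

8

Codon 1 (CCC, Pro): 3 synonymous substitutions.
Codon 2 (AAG, Lys): 1 synonymous substitution.
Codon 3 (UUC, Phe): 1 synonymous substitution.
Codon 4 (GGC, Gly): 3 synonymous substitutions.
Total: 3 + 1 + 1 + 3 = 8.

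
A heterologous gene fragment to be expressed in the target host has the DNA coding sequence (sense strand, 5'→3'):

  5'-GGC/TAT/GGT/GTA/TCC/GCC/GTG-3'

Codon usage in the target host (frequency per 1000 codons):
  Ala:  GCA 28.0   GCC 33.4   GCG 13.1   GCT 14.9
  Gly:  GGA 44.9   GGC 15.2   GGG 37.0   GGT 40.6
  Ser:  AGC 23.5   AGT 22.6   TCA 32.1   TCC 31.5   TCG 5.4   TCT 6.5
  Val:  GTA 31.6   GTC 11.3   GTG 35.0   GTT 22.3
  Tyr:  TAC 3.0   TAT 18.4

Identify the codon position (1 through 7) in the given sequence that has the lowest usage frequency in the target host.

Codon 1 GGC (Gly): 15.2 per 1000.
Codon 2 TAT (Tyr): 18.4 per 1000.
Codon 3 GGT (Gly): 40.6 per 1000.
Codon 4 GTA (Val): 31.6 per 1000.
Codon 5 TCC (Ser): 31.5 per 1000.
Codon 6 GCC (Ala): 33.4 per 1000.
Codon 7 GTG (Val): 35.0 per 1000.
Lowest frequency is 15.2 at codon 1.

1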